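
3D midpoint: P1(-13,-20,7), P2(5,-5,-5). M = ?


Mx = (-13+5)/2 = -4.0000
My = (-20- 5)/2 = -12.5000
Mz = (7- 5)/2 = 1.0000

M = (-4.0000, -12.5000, 1.0000)


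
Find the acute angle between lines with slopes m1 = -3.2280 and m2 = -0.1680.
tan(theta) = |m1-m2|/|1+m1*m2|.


m1-m2 = -3.06
1+m1*m2 = 1.542304
tan(theta) = |-3.06/1.542304| = 1.984045
theta = arctan(|-3.06/1.542304|) = 63.2509 degrees (acute angle)

63.2509 degrees


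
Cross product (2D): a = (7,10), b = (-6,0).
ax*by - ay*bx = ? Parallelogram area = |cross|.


cross = 7*0 - 10*(-6) = 0 + 60 = 60
Parallelogram area = |60| = 60

cross = 60, parallelogram area = 60


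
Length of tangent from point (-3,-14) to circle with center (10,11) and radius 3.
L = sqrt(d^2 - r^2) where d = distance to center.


d = sqrt((-3-10)^2 + (-14-11)^2) = sqrt(169+625) = 28.1780
L = sqrt(794.0000 - 9) = sqrt(785.0000) = 28.0179

28.0179


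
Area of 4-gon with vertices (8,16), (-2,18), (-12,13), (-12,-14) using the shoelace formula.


sum(xi*y_{i+1}) = 8*18 - 2*13 - 12*(-14) - 12*16 = 94
sum(yi*x_{i+1}) = 16*(-2) + 18*(-12) + 13*(-12) - 14*8 = -516
Area = |94 + 516|/2 = 610/2 = 305.0000

305.0000 sq units


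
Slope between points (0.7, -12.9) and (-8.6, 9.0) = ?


dy = 9.0 + 12.9 = 21.9
dx = -8.6 - 0.7 = -9.3
m = 21.9/(-9.3) = -2.3548

m = -2.3548


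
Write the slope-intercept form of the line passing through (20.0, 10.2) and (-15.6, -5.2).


m = (-15.4)/(-35.6) = 0.4326
b = y1 - m*x1 = 10.2 - (-15.4*20.0)/(-35.6) = 10.2 - 8.6517 = 1.5483

y = 0.4326x + 1.5483


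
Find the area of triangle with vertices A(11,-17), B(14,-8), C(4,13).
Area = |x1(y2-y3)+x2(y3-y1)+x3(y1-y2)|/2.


11*(-8-13) = -231
14*(13+ 17) = 420
4*(-17+ 8) = -36
sum = 153
Area = |153|/2 = 76.5000

76.5000 sq units


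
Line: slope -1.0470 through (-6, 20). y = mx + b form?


y - 20 = -1.0470(x + 6)
y = -1.0470x + 20 + 1.0470*(-6)
y = -1.0470x + 13.7180

y = -1.0470x + 13.7180


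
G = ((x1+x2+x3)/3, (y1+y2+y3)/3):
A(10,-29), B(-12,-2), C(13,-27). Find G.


Gx = (10- 12+13)/3 = 11/3 = 3.6667
Gy = (-29- 2- 27)/3 = -58/3 = -19.3333

G = (3.6667, -19.3333)


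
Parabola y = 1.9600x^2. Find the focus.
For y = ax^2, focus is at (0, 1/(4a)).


a = 1.9600
4a = 7.8400
focus = (0, 1/7.8400) = (0, 0.1276)

Focus = (0, 0.1276)


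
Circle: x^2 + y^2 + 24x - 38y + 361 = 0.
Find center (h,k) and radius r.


h = -D/2 = -24/2 = -12
k = -E/2 = 38/2 = 19
r^2 = h^2 + k^2 - F = 144 + 361 - 361 = 144
r = 12

Center (-12, 19), radius = 12


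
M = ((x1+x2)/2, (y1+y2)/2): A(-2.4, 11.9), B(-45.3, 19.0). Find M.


Mx = (-2.4 - 45.3)/2 = -47.7/2 = -23.8500
My = (11.9 + 19.0)/2 = 30.9/2 = 15.4500

(-23.8500, 15.4500)


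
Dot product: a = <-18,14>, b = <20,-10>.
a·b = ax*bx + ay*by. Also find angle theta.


a·b = -18*20 + 14*(-10) = -360 - 140 = -500
|a| = sqrt(324+196) = 22.8035
|b| = sqrt(400+100) = 22.3607
cos(theta) = -500/(sqrt(520)*sqrt(500)) = -500/sqrt(260000) = -0.980581
theta = arccos(-500/sqrt(260000)) = 168.6901 degrees

a·b = -500, theta = 168.6901 deg


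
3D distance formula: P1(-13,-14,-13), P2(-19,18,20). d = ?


dx=-6, dy=32, dz=33
d = sqrt(36+1024+1089) = sqrt(2149) = 46.3573

46.3573


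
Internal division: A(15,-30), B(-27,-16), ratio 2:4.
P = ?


Px = (2*(-27) + 4*15)/6 = 6/6 = 1.0000
Py = (2*(-16) + 4*(-30))/6 = -152/6 = -25.3333

P = (1.0000, -25.3333)


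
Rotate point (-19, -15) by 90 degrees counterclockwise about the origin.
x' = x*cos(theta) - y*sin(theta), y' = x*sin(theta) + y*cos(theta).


cos(90) = 0, sin(90) = 1
x' = -19*0 + 15*1 = 15
y' = -19*1 - 15*0 = -19

(15, -19)


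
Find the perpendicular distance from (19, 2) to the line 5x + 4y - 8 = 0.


|5*19 + 4*2 - 8| = |95| = 95
sqrt(25 + 16) = sqrt(41) = 6.4031
d = 95/sqrt(41) = 14.8365

14.8365


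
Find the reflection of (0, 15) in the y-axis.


Reflection rule for y-axis: (-x, y)
(0, 15) -> (0, 15)

(0, 15)


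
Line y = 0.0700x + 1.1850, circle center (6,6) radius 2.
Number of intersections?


Substitute y = 0.0700x + 1.1850: (x-6)^2 + (0.0700x+1.1850-6)^2 = 4
Expand to Ax^2 + Bx + C = 0, where b-k = -4.815
A = 1+m^2 = 1.0049
B = 2(m(b-k) - h) = 2(0.0700*(-4.815) - 6) = -12.6741
C = h^2 + (b-k)^2 - r^2 = 36 + 23.184225 - 4 = 55.184225
disc = B^2-4AC = 160.6328 - 221.8185 = -61.1857
disc < 0

0 intersection points


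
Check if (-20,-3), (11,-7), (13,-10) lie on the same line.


-20*(-7+ 10) + 11*(-10+ 3) + 13*(-3+ 7)
= -60 - 77 + 52 = -85

No, not collinear (determinant = -85)


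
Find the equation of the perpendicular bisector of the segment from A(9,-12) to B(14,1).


Midpoint = (11.5, -5.5)
Slope of AB = dy/dx = 13/5 = 2.6000
Perp slope = -dx/dy = -5/13 = -0.3846
b = My - (perp slope)*Mx = -5.5 + (5*11.5)/13 = -5.5 + 4.4231 = -1.0769

y = -0.3846x - 1.0769


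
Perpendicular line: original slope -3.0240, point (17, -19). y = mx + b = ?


Perpendicular slope = -1/m1 = -1/(-3.0240) = 0.3307
b2 = y0 - m2*x0 = -19 + 17/(-3.0240) = -19 - 5.6217 = -24.6217

y = 0.3307x - 24.6217


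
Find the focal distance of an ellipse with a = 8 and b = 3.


c^2 = 8^2 - 3^2 = 64 - 9 = 55
c = sqrt(55) = 7.4162

c = 7.4162


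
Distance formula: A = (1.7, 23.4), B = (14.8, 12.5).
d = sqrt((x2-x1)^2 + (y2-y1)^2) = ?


dx = 14.8 - 1.7 = 13.1
dy = 12.5 - 23.4 = -10.9
d = sqrt(171.61 + 118.81) = sqrt(290.42) = 17.0417

17.0417


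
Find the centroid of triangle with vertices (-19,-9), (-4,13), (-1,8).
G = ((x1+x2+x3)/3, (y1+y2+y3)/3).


Gx = (-19- 4- 1)/3 = -24/3 = -8.0000
Gy = (-9+13+8)/3 = 12/3 = 4.0000

G = (-8.0000, 4.0000)


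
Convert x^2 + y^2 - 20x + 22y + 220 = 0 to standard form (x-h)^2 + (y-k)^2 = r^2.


h = -D/2 = 20/2 = 10
k = -E/2 = -22/2 = -11
r^2 = h^2 + k^2 - F = 100 + 121 - 220 = 1
r = 1

Center (10, -11), radius = 1


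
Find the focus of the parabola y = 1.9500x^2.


a = 1.9500
4a = 7.8000
focus = (0, 1/7.8000) = (0, 0.1282)

Focus = (0, 0.1282)


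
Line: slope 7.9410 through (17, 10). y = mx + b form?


y - 10 = 7.9410(x - 17)
y = 7.9410x + 10 - 7.9410*17
y = 7.9410x - 124.9970

y = 7.9410x - 124.9970


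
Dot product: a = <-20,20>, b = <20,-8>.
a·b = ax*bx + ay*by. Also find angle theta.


a·b = -20*20 + 20*(-8) = -400 - 160 = -560
|a| = sqrt(400+400) = 28.2843
|b| = sqrt(400+64) = 21.5407
cos(theta) = -560/(sqrt(800)*sqrt(464)) = -560/sqrt(371200) = -0.919145
theta = arccos(-560/sqrt(371200)) = 156.8014 degrees

a·b = -560, theta = 156.8014 deg


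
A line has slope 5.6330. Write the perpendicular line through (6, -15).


Perpendicular slope = -1/m1 = -1/5.6330 = -0.1775
b2 = y0 - m2*x0 = -15 + 6/5.6330 = -15 + 1.0652 = -13.9348

y = -0.1775x - 13.9348


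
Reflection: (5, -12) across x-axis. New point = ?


Reflection rule for x-axis: (x, -y)
(5, -12) -> (5, 12)

(5, 12)


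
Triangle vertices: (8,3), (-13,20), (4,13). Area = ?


8*(20-13) = 56
-13*(13-3) = -130
4*(3-20) = -68
sum = -142
Area = |-142|/2 = 71.0000

71.0000 sq units


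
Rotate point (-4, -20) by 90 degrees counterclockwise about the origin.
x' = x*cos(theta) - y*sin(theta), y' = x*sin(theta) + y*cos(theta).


cos(90) = 0, sin(90) = 1
x' = -4*0 + 20*1 = 20
y' = -4*1 - 20*0 = -4

(20, -4)


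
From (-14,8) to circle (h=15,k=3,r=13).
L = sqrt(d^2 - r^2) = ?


d = sqrt((-14-15)^2 + (8-3)^2) = sqrt(841+25) = 29.4279
L = sqrt(866.0000 - 169) = sqrt(697.0000) = 26.4008

26.4008


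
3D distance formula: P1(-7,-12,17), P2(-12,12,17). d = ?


dx=-5, dy=24, dz=0
d = sqrt(25+576+0) = sqrt(601) = 24.5153

24.5153


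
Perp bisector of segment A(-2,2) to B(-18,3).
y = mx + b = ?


Midpoint = (-10, 2.5)
Slope of AB = dy/dx = 1/(-16) = -0.0625
Perp slope = -dx/dy = 16/1 = 16.0000
b = My - (perp slope)*Mx = 2.5 + (-16*(-10))/1 = 2.5 + 160.0000 = 162.5000

y = 16.0000x + 162.5000


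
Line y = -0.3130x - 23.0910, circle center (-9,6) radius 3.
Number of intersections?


Substitute y = -0.3130x - 23.0910: (x+ 9)^2 + (-0.3130x- 23.0910-6)^2 = 9
Expand to Ax^2 + Bx + C = 0, where b-k = -29.091
A = 1+m^2 = 1.097969
B = 2(m(b-k) - h) = 2(-0.3130*(-29.091) + 9) = 36.210966
C = h^2 + (b-k)^2 - r^2 = 81 + 846.286281 - 9 = 918.286281
disc = B^2-4AC = 1311.2341 - 4032.9995 = -2721.7654
disc < 0

0 intersection points


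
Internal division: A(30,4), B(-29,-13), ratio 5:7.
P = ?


Px = (5*(-29) + 7*30)/12 = 65/12 = 5.4167
Py = (5*(-13) + 7*4)/12 = -37/12 = -3.0833

P = (5.4167, -3.0833)


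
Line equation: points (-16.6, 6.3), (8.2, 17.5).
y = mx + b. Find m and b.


m = (11.2)/(24.8) = 0.4516
b = y1 - m*x1 = 6.3 - (11.2*(-16.6))/(24.8) = 6.3 + 7.4968 = 13.7968

y = 0.4516x + 13.7968


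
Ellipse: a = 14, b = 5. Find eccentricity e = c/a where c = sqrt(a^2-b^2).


c = sqrt(196-25) = sqrt(171) = 13.0767
e = c/a = sqrt(171)/14 = 0.9340

e = 0.9340


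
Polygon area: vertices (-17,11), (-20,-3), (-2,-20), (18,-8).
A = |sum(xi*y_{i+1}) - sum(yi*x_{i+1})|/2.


sum(xi*y_{i+1}) = -17*(-3) - 20*(-20) - 2*(-8) + 18*11 = 665
sum(yi*x_{i+1}) = 11*(-20) - 3*(-2) - 20*18 - 8*(-17) = -438
Area = |665 + 438|/2 = 1103/2 = 551.5000

551.5000 sq units


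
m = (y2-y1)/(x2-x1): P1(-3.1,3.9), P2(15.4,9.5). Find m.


dy = 9.5 - 3.9 = 5.6
dx = 15.4 + 3.1 = 18.5
m = 5.6/18.5 = 0.3027

m = 0.3027


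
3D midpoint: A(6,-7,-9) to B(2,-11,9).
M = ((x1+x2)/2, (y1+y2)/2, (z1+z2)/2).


Mx = (6+2)/2 = 4.0000
My = (-7- 11)/2 = -9.0000
Mz = (-9+9)/2 = 0

M = (4.0000, -9.0000, 0)


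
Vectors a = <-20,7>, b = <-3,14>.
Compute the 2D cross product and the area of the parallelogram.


cross = -20*14 - 7*(-3) = -280 + 21 = -259
Parallelogram area = |-259| = 259

cross = -259, parallelogram area = 259


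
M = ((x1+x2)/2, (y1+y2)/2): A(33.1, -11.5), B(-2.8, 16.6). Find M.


Mx = (33.1 - 2.8)/2 = 30.3/2 = 15.1500
My = (-11.5 + 16.6)/2 = 5.1/2 = 2.5500

(15.1500, 2.5500)


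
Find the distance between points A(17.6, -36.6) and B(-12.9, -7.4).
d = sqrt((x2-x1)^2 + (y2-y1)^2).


dx = -12.9 - 17.6 = -30.5
dy = -7.4 + 36.6 = 29.2
d = sqrt(930.25 + 852.64) = sqrt(1782.89) = 42.2243

42.2243


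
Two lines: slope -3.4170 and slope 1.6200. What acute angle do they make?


m1-m2 = -5.037
1+m1*m2 = -4.53554
tan(theta) = |-5.037/(-4.53554)| = 1.110562
theta = arctan(|-5.037/(-4.53554)|) = 47.9987 degrees (acute angle)

47.9987 degrees


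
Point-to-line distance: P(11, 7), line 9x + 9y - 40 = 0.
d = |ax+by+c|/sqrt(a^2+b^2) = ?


|9*11 + 9*7 - 40| = |122| = 122
sqrt(81 + 81) = sqrt(162) = 12.7279
d = 122/sqrt(162) = 9.5852

9.5852


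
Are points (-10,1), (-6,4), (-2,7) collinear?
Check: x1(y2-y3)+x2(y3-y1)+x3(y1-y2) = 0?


-10*(4-7) - 6*(7-1) - 2*(1-4)
= 30 - 36 + 6 = 0

Yes, collinear (determinant = 0)


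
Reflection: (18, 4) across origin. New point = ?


Reflection rule for origin: (-x, -y)
(18, 4) -> (-18, -4)

(-18, -4)


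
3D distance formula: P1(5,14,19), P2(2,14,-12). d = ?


dx=-3, dy=0, dz=-31
d = sqrt(9+0+961) = sqrt(970) = 31.1448

31.1448


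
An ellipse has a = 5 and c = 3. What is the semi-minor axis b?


b^2 = 5^2 - (3)^2 = 25 - 9 = 16
b = sqrt(16) = 4

b = 4


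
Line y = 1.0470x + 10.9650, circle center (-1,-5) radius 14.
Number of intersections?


Substitute y = 1.0470x + 10.9650: (x+ 1)^2 + (1.0470x+10.9650+ 5)^2 = 196
Expand to Ax^2 + Bx + C = 0, where b-k = 15.965
A = 1+m^2 = 2.096209
B = 2(m(b-k) - h) = 2(1.0470*15.965 + 1) = 35.43071
C = h^2 + (b-k)^2 - r^2 = 1 + 254.881225 - 196 = 59.881225
disc = B^2-4AC = 1255.3352 - 502.0943 = 753.2409
disc > 0

2 intersection points


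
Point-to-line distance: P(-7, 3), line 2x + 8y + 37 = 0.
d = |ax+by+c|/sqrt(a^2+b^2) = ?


|2*(-7) + 8*3 + 37| = |47| = 47
sqrt(4 + 64) = sqrt(68) = 8.2462
d = 47/sqrt(68) = 5.6996

5.6996


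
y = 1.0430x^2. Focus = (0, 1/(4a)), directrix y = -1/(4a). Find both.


a = 1.0430
1/(4a) = 0.2397
Focus = (0, 0.2397)
Directrix: y = -0.2397

Focus = (0, 0.2397), Directrix: y = -0.2397


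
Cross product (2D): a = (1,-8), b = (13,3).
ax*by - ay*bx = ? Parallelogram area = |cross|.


cross = 1*3 + 8*13 = 3 + 104 = 107
Parallelogram area = |107| = 107

cross = 107, parallelogram area = 107


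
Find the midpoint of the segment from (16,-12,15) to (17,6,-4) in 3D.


Mx = (16+17)/2 = 16.5000
My = (-12+6)/2 = -3.0000
Mz = (15- 4)/2 = 5.5000

M = (16.5000, -3.0000, 5.5000)


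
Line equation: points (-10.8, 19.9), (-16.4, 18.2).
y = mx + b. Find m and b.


m = (-1.7)/(-5.6) = 0.3036
b = y1 - m*x1 = 19.9 - (-1.7*(-10.8))/(-5.6) = 19.9 + 3.2786 = 23.1786

y = 0.3036x + 23.1786


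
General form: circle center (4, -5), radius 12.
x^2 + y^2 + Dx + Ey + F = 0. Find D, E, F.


(x-4)^2 + (y+ 5)^2 = 12^2
D = -2h = -8, E = -2k = 10
F = h^2+k^2-r^2 = 16+25-144 = -103

D = -8, E = 10, F = -103


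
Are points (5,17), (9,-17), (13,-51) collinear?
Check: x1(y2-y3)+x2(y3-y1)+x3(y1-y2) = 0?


5*(-17+ 51) + 9*(-51-17) + 13*(17+ 17)
= 170 - 612 + 442 = 0

Yes, collinear (determinant = 0)


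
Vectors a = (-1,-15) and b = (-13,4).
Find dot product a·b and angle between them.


a·b = -1*(-13) - 15*4 = 13 - 60 = -47
|a| = sqrt(1+225) = 15.0333
|b| = sqrt(169+16) = 13.6015
cos(theta) = -47/(sqrt(226)*sqrt(185)) = -47/sqrt(41810) = -0.229857
theta = arccos(-47/sqrt(41810)) = 103.2887 degrees

a·b = -47, theta = 103.2887 deg


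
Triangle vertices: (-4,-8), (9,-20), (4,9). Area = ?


-4*(-20-9) = 116
9*(9+ 8) = 153
4*(-8+ 20) = 48
sum = 317
Area = |317|/2 = 158.5000

158.5000 sq units


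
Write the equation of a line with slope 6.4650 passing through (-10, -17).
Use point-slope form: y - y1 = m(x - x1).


y + 17 = 6.4650(x + 10)
y = 6.4650x - 17 - 6.4650*(-10)
y = 6.4650x + 47.6500

y = 6.4650x + 47.6500


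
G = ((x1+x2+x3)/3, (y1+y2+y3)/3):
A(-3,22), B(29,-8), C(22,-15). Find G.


Gx = (-3+29+22)/3 = 48/3 = 16.0000
Gy = (22- 8- 15)/3 = -1/3 = -0.3333

G = (16.0000, -0.3333)


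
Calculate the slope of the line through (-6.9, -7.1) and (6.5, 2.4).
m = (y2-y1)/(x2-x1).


dy = 2.4 + 7.1 = 9.5
dx = 6.5 + 6.9 = 13.4
m = 9.5/13.4 = 0.7090

m = 0.7090


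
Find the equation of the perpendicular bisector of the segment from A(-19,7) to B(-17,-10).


Midpoint = (-18, -1.5)
Slope of AB = dy/dx = -17/2 = -8.5000
Perp slope = -dx/dy = 2/17 = 0.1176
b = My - (perp slope)*Mx = -1.5 + (2*(-18))/(-17) = -1.5 + 2.1176 = 0.6176

y = 0.1176x + 0.6176


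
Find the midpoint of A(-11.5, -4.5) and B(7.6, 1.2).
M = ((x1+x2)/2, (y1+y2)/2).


Mx = (-11.5 + 7.6)/2 = -3.9/2 = -1.9500
My = (-4.5 + 1.2)/2 = -3.3/2 = -1.6500

(-1.9500, -1.6500)


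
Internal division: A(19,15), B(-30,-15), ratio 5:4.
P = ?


Px = (5*(-30) + 4*19)/9 = -74/9 = -8.2222
Py = (5*(-15) + 4*15)/9 = -15/9 = -1.6667

P = (-8.2222, -1.6667)


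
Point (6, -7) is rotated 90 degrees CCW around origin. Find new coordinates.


cos(90) = 0, sin(90) = 1
x' = 6*0 + 7*1 = 7
y' = 6*1 - 7*0 = 6

(7, 6)


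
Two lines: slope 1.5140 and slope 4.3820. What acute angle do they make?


m1-m2 = -2.868
1+m1*m2 = 7.634348
tan(theta) = |-2.868/7.634348| = 0.375671
theta = arctan(|-2.868/7.634348|) = 20.5897 degrees (acute angle)

20.5897 degrees


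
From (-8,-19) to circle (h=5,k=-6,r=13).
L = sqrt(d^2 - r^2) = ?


d = sqrt((-8-5)^2 + (-19+ 6)^2) = sqrt(169+169) = 18.3848
L = sqrt(338.0000 - 169) = sqrt(169.0000) = 13.0000

13.0000


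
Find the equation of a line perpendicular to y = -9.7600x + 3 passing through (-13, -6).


Perpendicular slope = -1/m1 = -1/(-9.7600) = 0.1025
b2 = y0 - m2*x0 = -6 - 13/(-9.7600) = -6 + 1.3320 = -4.6680

y = 0.1025x - 4.6680


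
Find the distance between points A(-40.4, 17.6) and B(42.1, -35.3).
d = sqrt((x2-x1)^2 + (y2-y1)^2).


dx = 42.1 + 40.4 = 82.5
dy = -35.3 - 17.6 = -52.9
d = sqrt(6806.25 + 2798.41) = sqrt(9604.66) = 98.0034

98.0034


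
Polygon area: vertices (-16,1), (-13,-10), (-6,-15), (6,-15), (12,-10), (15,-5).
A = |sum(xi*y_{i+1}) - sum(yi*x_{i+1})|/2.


sum(xi*y_{i+1}) = -16*(-10) - 13*(-15) - 6*(-15) + 6*(-10) + 12*(-5) + 15*1 = 340
sum(yi*x_{i+1}) = 1*(-13) - 10*(-6) - 15*6 - 15*12 - 10*15 - 5*(-16) = -293
Area = |340 + 293|/2 = 633/2 = 316.5000

316.5000 sq units


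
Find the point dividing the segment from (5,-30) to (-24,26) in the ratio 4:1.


Px = (4*(-24) + 1*5)/5 = -91/5 = -18.2000
Py = (4*26 + 1*(-30))/5 = 74/5 = 14.8000

P = (-18.2000, 14.8000)


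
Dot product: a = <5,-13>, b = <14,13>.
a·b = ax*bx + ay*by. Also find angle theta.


a·b = 5*14 - 13*13 = 70 - 169 = -99
|a| = sqrt(25+169) = 13.9284
|b| = sqrt(196+169) = 19.1050
cos(theta) = -99/(sqrt(194)*sqrt(365)) = -99/sqrt(70810) = -0.372039
theta = arccos(-99/sqrt(70810)) = 111.8414 degrees

a·b = -99, theta = 111.8414 deg


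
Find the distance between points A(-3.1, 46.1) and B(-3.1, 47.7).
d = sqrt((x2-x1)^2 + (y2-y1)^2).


dx = -3.1 + 3.1 = 0.0
dy = 47.7 - 46.1 = 1.6
d = sqrt(0.0 + 2.56) = sqrt(2.56) = 1.6000

1.6000


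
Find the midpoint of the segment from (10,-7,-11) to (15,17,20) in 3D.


Mx = (10+15)/2 = 12.5000
My = (-7+17)/2 = 5.0000
Mz = (-11+20)/2 = 4.5000

M = (12.5000, 5.0000, 4.5000)


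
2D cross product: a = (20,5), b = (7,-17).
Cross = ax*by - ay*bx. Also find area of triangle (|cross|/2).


cross = 20*(-17) - 5*7 = -340 - 35 = -375
Triangle area = |-375|/2 = 375/2 = 187.5000

cross = -375, triangle area = 187.5000


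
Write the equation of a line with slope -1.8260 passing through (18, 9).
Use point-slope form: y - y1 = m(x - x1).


y - 9 = -1.8260(x - 18)
y = -1.8260x + 9 + 1.8260*18
y = -1.8260x + 41.8680

y = -1.8260x + 41.8680


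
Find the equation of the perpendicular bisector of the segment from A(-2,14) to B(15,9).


Midpoint = (6.5, 11.5)
Slope of AB = dy/dx = -5/17 = -0.2941
Perp slope = -dx/dy = 17/5 = 3.4000
b = My - (perp slope)*Mx = 11.5 + (17*6.5)/(-5) = 11.5 - 22.1000 = -10.6000

y = 3.4000x - 10.6000


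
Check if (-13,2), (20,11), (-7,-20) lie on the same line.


-13*(11+ 20) + 20*(-20-2) - 7*(2-11)
= -403 - 440 + 63 = -780

No, not collinear (determinant = -780)


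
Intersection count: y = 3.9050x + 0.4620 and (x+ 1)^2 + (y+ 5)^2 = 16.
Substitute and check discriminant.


Substitute y = 3.9050x + 0.4620: (x+ 1)^2 + (3.9050x+0.4620+ 5)^2 = 16
Expand to Ax^2 + Bx + C = 0, where b-k = 5.462
A = 1+m^2 = 16.249025
B = 2(m(b-k) - h) = 2(3.9050*5.462 + 1) = 44.65822
C = h^2 + (b-k)^2 - r^2 = 1 + 29.833444 - 16 = 14.833444
disc = B^2-4AC = 1994.3566 - 964.1160 = 1030.2406
disc > 0

2 intersection points


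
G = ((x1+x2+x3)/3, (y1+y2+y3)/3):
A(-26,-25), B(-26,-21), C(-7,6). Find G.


Gx = (-26- 26- 7)/3 = -59/3 = -19.6667
Gy = (-25- 21+6)/3 = -40/3 = -13.3333

G = (-19.6667, -13.3333)


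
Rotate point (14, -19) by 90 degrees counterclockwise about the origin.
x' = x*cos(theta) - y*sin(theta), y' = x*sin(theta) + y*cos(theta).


cos(90) = 0, sin(90) = 1
x' = 14*0 + 19*1 = 19
y' = 14*1 - 19*0 = 14

(19, 14)


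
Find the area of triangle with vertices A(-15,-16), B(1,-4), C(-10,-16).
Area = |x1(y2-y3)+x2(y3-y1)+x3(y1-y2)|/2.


-15*(-4+ 16) = -180
1*(-16+ 16) = 0
-10*(-16+ 4) = 120
sum = -60
Area = |-60|/2 = 30.0000

30.0000 sq units


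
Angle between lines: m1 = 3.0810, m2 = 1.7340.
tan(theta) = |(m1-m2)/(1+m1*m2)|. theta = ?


m1-m2 = 1.347
1+m1*m2 = 6.342454
tan(theta) = |1.347/6.342454| = 0.212378
theta = arctan(|1.347/6.342454|) = 11.9902 degrees (acute angle)

11.9902 degrees


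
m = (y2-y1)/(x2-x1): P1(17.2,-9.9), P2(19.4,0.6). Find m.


dy = 0.6 + 9.9 = 10.5
dx = 19.4 - 17.2 = 2.2
m = 10.5/2.2 = 4.7727

m = 4.7727


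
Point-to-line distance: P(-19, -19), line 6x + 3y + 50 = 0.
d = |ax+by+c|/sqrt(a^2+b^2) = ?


|6*(-19) + 3*(-19) + 50| = |-121| = 121
sqrt(36 + 9) = sqrt(45) = 6.7082
d = 121/sqrt(45) = 18.0376

18.0376


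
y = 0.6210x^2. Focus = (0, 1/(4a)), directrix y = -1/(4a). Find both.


a = 0.6210
1/(4a) = 0.4026
Focus = (0, 0.4026)
Directrix: y = -0.4026

Focus = (0, 0.4026), Directrix: y = -0.4026


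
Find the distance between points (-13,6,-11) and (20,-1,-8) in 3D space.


dx=33, dy=-7, dz=3
d = sqrt(1089+49+9) = sqrt(1147) = 33.8674

33.8674


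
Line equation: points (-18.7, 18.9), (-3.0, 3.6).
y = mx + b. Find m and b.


m = (-15.3)/(15.7) = -0.9745
b = y1 - m*x1 = 18.9 - (-15.3*(-18.7))/(15.7) = 18.9 - 18.2236 = 0.6764

y = -0.9745x + 0.6764


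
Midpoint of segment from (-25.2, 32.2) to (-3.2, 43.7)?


Mx = (-25.2 - 3.2)/2 = -28.4/2 = -14.2000
My = (32.2 + 43.7)/2 = 75.9/2 = 37.9500

(-14.2000, 37.9500)


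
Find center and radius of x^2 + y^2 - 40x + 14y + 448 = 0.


h = -D/2 = 40/2 = 20
k = -E/2 = -14/2 = -7
r^2 = h^2 + k^2 - F = 400 + 49 - 448 = 1
r = 1

Center (20, -7), radius = 1


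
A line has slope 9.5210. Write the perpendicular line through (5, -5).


Perpendicular slope = -1/m1 = -1/9.5210 = -0.1050
b2 = y0 - m2*x0 = -5 + 5/9.5210 = -5 + 0.5252 = -4.4748

y = -0.1050x - 4.4748


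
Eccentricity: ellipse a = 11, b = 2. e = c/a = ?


c = sqrt(121-4) = sqrt(117) = 10.8167
e = c/a = sqrt(117)/11 = 0.9833

e = 0.9833


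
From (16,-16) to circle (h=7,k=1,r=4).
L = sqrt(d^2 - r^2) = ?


d = sqrt((16-7)^2 + (-16-1)^2) = sqrt(81+289) = 19.2354
L = sqrt(370.0000 - 16) = sqrt(354.0000) = 18.8149

18.8149


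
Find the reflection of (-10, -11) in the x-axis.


Reflection rule for x-axis: (x, -y)
(-10, -11) -> (-10, 11)

(-10, 11)


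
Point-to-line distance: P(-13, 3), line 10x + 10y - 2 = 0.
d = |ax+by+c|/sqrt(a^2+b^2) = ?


|10*(-13) + 10*3 - 2| = |-102| = 102
sqrt(100 + 100) = sqrt(200) = 14.1421
d = 102/sqrt(200) = 7.2125

7.2125


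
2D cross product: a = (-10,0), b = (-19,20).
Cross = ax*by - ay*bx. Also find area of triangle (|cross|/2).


cross = -10*20 - 0*(-19) = -200 - 0 = -200
Triangle area = |-200|/2 = 200/2 = 100.0000

cross = -200, triangle area = 100.0000


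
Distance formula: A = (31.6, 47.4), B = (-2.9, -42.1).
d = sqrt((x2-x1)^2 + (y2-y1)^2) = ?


dx = -2.9 - 31.6 = -34.5
dy = -42.1 - 47.4 = -89.5
d = sqrt(1190.25 + 8010.25) = sqrt(9200.5) = 95.9192

95.9192


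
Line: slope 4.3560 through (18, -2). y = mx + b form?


y + 2 = 4.3560(x - 18)
y = 4.3560x - 2 - 4.3560*18
y = 4.3560x - 80.4080

y = 4.3560x - 80.4080


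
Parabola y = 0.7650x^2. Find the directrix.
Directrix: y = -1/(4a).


a = 0.7650
1/(4a) = 0.3268
directrix: y = -0.3268 = -0.3268

y = -0.3268


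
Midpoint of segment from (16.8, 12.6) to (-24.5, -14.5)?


Mx = (16.8 - 24.5)/2 = -7.7/2 = -3.8500
My = (12.6 - 14.5)/2 = -1.9/2 = -0.9500

(-3.8500, -0.9500)


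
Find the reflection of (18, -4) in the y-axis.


Reflection rule for y-axis: (-x, y)
(18, -4) -> (-18, -4)

(-18, -4)


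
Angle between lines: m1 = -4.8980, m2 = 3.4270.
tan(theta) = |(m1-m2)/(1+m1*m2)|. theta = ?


m1-m2 = -8.325
1+m1*m2 = -15.785446
tan(theta) = |-8.325/(-15.785446)| = 0.527385
theta = arctan(|-8.325/(-15.785446)|) = 27.8065 degrees (acute angle)

27.8065 degrees


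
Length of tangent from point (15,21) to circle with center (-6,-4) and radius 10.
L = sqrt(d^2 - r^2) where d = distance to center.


d = sqrt((15+ 6)^2 + (21+ 4)^2) = sqrt(441+625) = 32.6497
L = sqrt(1066.0000 - 100) = sqrt(966.0000) = 31.0805

31.0805


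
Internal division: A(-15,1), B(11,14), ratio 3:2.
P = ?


Px = (3*11 + 2*(-15))/5 = 3/5 = 0.6000
Py = (3*14 + 2*1)/5 = 44/5 = 8.8000

P = (0.6000, 8.8000)


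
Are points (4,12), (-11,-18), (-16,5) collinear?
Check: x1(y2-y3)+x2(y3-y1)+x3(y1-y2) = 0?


4*(-18-5) - 11*(5-12) - 16*(12+ 18)
= -92 + 77 - 480 = -495

No, not collinear (determinant = -495)


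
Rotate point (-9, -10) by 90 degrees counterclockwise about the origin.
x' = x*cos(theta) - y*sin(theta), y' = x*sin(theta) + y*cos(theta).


cos(90) = 0, sin(90) = 1
x' = -9*0 + 10*1 = 10
y' = -9*1 - 10*0 = -9

(10, -9)


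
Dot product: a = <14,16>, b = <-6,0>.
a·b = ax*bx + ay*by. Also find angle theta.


a·b = 14*(-6) + 16*0 = -84 + 0 = -84
|a| = sqrt(196+256) = 21.2603
|b| = sqrt(36+0) = 6.0000
cos(theta) = -84/(sqrt(452)*sqrt(36)) = -84/sqrt(16272) = -0.658505
theta = arccos(-84/sqrt(16272)) = 131.1859 degrees

a·b = -84, theta = 131.1859 deg


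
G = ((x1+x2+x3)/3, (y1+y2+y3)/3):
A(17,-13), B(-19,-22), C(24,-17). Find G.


Gx = (17- 19+24)/3 = 22/3 = 7.3333
Gy = (-13- 22- 17)/3 = -52/3 = -17.3333

G = (7.3333, -17.3333)


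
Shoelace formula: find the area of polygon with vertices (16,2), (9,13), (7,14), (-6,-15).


sum(xi*y_{i+1}) = 16*13 + 9*14 + 7*(-15) - 6*2 = 217
sum(yi*x_{i+1}) = 2*9 + 13*7 + 14*(-6) - 15*16 = -215
Area = |217 + 215|/2 = 432/2 = 216.0000

216.0000 sq units


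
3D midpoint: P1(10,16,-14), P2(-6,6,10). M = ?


Mx = (10- 6)/2 = 2.0000
My = (16+6)/2 = 11.0000
Mz = (-14+10)/2 = -2.0000

M = (2.0000, 11.0000, -2.0000)


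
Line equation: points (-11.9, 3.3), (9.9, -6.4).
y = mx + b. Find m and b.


m = (-9.7)/(21.8) = -0.4450
b = y1 - m*x1 = 3.3 - (-9.7*(-11.9))/(21.8) = 3.3 - 5.2950 = -1.9950

y = -0.4450x - 1.9950


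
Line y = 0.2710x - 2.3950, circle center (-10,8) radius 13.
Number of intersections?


Substitute y = 0.2710x - 2.3950: (x+ 10)^2 + (0.2710x- 2.3950-8)^2 = 169
Expand to Ax^2 + Bx + C = 0, where b-k = -10.395
A = 1+m^2 = 1.073441
B = 2(m(b-k) - h) = 2(0.2710*(-10.395) + 10) = 14.36591
C = h^2 + (b-k)^2 - r^2 = 100 + 108.056025 - 169 = 39.056025
disc = B^2-4AC = 206.3794 - 167.6974 = 38.6820
disc > 0

2 intersection points


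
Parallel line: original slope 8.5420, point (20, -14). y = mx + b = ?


Parallel lines have equal slopes.
m2 = 8.5420
b2 = -14 - 8.5420*20 = -184.8400

y = 8.5420x - 184.8400


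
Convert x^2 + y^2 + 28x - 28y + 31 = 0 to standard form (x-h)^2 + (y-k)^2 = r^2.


h = -D/2 = -28/2 = -14
k = -E/2 = 28/2 = 14
r^2 = h^2 + k^2 - F = 196 + 196 - 31 = 361
r = 19

Center (-14, 14), radius = 19


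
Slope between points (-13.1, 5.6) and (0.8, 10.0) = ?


dy = 10.0 - 5.6 = 4.4
dx = 0.8 + 13.1 = 13.9
m = 4.4/13.9 = 0.3165

m = 0.3165


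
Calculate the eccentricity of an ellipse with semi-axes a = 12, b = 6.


c = sqrt(144-36) = sqrt(108) = 10.3923
e = c/a = sqrt(108)/12 = 0.8660

e = 0.8660


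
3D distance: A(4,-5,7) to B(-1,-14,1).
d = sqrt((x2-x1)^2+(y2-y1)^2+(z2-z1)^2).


dx=-5, dy=-9, dz=-6
d = sqrt(25+81+36) = sqrt(142) = 11.9164

11.9164


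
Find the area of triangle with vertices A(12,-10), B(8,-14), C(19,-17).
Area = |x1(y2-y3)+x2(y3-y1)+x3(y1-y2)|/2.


12*(-14+ 17) = 36
8*(-17+ 10) = -56
19*(-10+ 14) = 76
sum = 56
Area = |56|/2 = 28.0000

28.0000 sq units


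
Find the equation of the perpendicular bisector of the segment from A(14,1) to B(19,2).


Midpoint = (16.5, 1.5)
Slope of AB = dy/dx = 1/5 = 0.2000
Perp slope = -dx/dy = -5/1 = -5.0000
b = My - (perp slope)*Mx = 1.5 + (5*16.5)/1 = 1.5 + 82.5000 = 84.0000

y = -5.0000x + 84.0000


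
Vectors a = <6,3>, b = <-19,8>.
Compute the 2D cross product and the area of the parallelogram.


cross = 6*8 - 3*(-19) = 48 + 57 = 105
Parallelogram area = |105| = 105

cross = 105, parallelogram area = 105


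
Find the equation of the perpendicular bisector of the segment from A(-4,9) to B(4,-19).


Midpoint = (0, -5)
Slope of AB = dy/dx = -28/8 = -3.5000
Perp slope = -dx/dy = 8/28 = 0.2857
b = My - (perp slope)*Mx = -5 + (8*0)/(-28) = -5 + 0 = -5.0000

y = 0.2857x - 5.0000


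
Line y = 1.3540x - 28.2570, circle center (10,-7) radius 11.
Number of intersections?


Substitute y = 1.3540x - 28.2570: (x-10)^2 + (1.3540x- 28.2570+ 7)^2 = 121
Expand to Ax^2 + Bx + C = 0, where b-k = -21.257
A = 1+m^2 = 2.833316
B = 2(m(b-k) - h) = 2(1.3540*(-21.257) - 10) = -77.563956
C = h^2 + (b-k)^2 - r^2 = 100 + 451.860049 - 121 = 430.860049
disc = B^2-4AC = 6016.1673 - 4883.0507 = 1133.1166
disc > 0

2 intersection points


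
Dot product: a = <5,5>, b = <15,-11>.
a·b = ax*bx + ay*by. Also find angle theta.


a·b = 5*15 + 5*(-11) = 75 - 55 = 20
|a| = sqrt(25+25) = 7.0711
|b| = sqrt(225+121) = 18.6011
cos(theta) = 20/(sqrt(50)*sqrt(346)) = 20/sqrt(17300) = 0.152057
theta = arccos(20/sqrt(17300)) = 81.2538 degrees

a·b = 20, theta = 81.2538 deg


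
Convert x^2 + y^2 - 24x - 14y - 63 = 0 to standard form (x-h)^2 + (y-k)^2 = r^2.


h = -D/2 = 24/2 = 12
k = -E/2 = 14/2 = 7
r^2 = h^2 + k^2 - F = 144 + 49 + 63 = 256
r = 16

Center (12, 7), radius = 16


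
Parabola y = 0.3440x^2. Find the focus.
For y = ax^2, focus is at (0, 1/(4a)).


a = 0.3440
4a = 1.3760
focus = (0, 1/1.3760) = (0, 0.7267)

Focus = (0, 0.7267)


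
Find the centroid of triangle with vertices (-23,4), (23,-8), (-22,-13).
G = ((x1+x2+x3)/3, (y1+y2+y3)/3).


Gx = (-23+23- 22)/3 = -22/3 = -7.3333
Gy = (4- 8- 13)/3 = -17/3 = -5.6667

G = (-7.3333, -5.6667)


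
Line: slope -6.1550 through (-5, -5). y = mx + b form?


y + 5 = -6.1550(x + 5)
y = -6.1550x - 5 + 6.1550*(-5)
y = -6.1550x - 35.7750

y = -6.1550x - 35.7750


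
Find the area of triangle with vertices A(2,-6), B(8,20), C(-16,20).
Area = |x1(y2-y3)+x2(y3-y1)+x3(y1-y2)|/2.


2*(20-20) = 0
8*(20+ 6) = 208
-16*(-6-20) = 416
sum = 624
Area = |624|/2 = 312.0000

312.0000 sq units


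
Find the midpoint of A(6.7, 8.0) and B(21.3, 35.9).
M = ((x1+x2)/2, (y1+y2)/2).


Mx = (6.7 + 21.3)/2 = 28.0/2 = 14.0000
My = (8.0 + 35.9)/2 = 43.9/2 = 21.9500

(14.0000, 21.9500)


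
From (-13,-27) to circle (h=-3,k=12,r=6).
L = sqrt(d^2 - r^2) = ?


d = sqrt((-13+ 3)^2 + (-27-12)^2) = sqrt(100+1521) = 40.2616
L = sqrt(1621.0000 - 36) = sqrt(1585.0000) = 39.8121

39.8121


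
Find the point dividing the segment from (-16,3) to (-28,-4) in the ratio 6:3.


Px = (6*(-28) + 3*(-16))/9 = -216/9 = -24.0000
Py = (6*(-4) + 3*3)/9 = -15/9 = -1.6667

P = (-24.0000, -1.6667)


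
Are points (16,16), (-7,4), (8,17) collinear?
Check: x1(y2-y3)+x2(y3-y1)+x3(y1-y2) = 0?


16*(4-17) - 7*(17-16) + 8*(16-4)
= -208 - 7 + 96 = -119

No, not collinear (determinant = -119)


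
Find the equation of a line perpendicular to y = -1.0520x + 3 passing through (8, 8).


Perpendicular slope = -1/m1 = -1/(-1.0520) = 0.9506
b2 = y0 - m2*x0 = 8 + 8/(-1.0520) = 8 - 7.6046 = 0.3954

y = 0.9506x + 0.3954


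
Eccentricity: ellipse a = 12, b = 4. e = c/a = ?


c = sqrt(144-16) = sqrt(128) = 11.3137
e = c/a = sqrt(128)/12 = 0.9428

e = 0.9428


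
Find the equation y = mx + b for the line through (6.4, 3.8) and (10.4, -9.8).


m = (-13.6)/(4.0) = -3.4000
b = y1 - m*x1 = 3.8 - (-13.6*6.4)/(4.0) = 3.8 + 21.7600 = 25.5600

y = -3.4000x + 25.5600


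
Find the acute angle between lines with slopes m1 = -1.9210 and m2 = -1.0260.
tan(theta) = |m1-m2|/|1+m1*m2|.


m1-m2 = -0.895
1+m1*m2 = 2.970946
tan(theta) = |-0.895/2.970946| = 0.301251
theta = arctan(|-0.895/2.970946|) = 16.7650 degrees (acute angle)

16.7650 degrees


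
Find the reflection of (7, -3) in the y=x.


Reflection rule for y=x: (y, x)
(7, -3) -> (-3, 7)

(-3, 7)


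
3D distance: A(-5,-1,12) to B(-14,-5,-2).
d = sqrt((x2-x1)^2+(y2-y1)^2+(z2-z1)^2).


dx=-9, dy=-4, dz=-14
d = sqrt(81+16+196) = sqrt(293) = 17.1172

17.1172


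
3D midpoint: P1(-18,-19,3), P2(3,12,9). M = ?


Mx = (-18+3)/2 = -7.5000
My = (-19+12)/2 = -3.5000
Mz = (3+9)/2 = 6.0000

M = (-7.5000, -3.5000, 6.0000)


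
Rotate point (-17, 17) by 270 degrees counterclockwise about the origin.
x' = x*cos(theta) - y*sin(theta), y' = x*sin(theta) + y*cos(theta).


cos(270) = 0, sin(270) = -1
x' = -17*0 - 17*(-1) = 17
y' = -17*(-1) + 17*0 = 17

(17, 17)


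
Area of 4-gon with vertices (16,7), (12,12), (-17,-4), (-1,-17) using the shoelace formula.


sum(xi*y_{i+1}) = 16*12 + 12*(-4) - 17*(-17) - 1*7 = 426
sum(yi*x_{i+1}) = 7*12 + 12*(-17) - 4*(-1) - 17*16 = -388
Area = |426 + 388|/2 = 814/2 = 407.0000

407.0000 sq units


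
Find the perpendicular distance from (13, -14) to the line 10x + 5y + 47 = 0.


|10*13 + 5*(-14) + 47| = |107| = 107
sqrt(100 + 25) = sqrt(125) = 11.1803
d = 107/sqrt(125) = 9.5704

9.5704


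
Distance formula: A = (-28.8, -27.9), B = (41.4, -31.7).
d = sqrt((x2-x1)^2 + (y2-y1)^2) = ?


dx = 41.4 + 28.8 = 70.2
dy = -31.7 + 27.9 = -3.8
d = sqrt(4928.04 + 14.44) = sqrt(4942.48) = 70.3028

70.3028


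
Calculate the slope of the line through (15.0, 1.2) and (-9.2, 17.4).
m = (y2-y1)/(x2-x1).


dy = 17.4 - 1.2 = 16.2
dx = -9.2 - 15.0 = -24.2
m = 16.2/(-24.2) = -0.6694

m = -0.6694


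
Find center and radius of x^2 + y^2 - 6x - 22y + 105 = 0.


h = -D/2 = 6/2 = 3
k = -E/2 = 22/2 = 11
r^2 = h^2 + k^2 - F = 9 + 121 - 105 = 25
r = 5

Center (3, 11), radius = 5


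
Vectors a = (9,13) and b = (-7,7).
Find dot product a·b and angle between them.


a·b = 9*(-7) + 13*7 = -63 + 91 = 28
|a| = sqrt(81+169) = 15.8114
|b| = sqrt(49+49) = 9.8995
cos(theta) = 28/(sqrt(250)*sqrt(98)) = 28/sqrt(24500) = 0.178885
theta = arccos(28/sqrt(24500)) = 79.6952 degrees

a·b = 28, theta = 79.6952 deg


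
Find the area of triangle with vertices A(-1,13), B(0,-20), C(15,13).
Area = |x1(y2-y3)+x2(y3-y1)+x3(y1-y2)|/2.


-1*(-20-13) = 33
0*(13-13) = 0
15*(13+ 20) = 495
sum = 528
Area = |528|/2 = 264.0000

264.0000 sq units


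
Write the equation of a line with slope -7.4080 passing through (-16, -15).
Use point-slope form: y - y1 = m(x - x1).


y + 15 = -7.4080(x + 16)
y = -7.4080x - 15 + 7.4080*(-16)
y = -7.4080x - 133.5280

y = -7.4080x - 133.5280


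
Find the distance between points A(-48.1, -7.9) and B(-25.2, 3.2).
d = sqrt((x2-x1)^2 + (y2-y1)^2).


dx = -25.2 + 48.1 = 22.9
dy = 3.2 + 7.9 = 11.1
d = sqrt(524.41 + 123.21) = sqrt(647.62) = 25.4484

25.4484


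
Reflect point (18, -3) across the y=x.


Reflection rule for y=x: (y, x)
(18, -3) -> (-3, 18)

(-3, 18)


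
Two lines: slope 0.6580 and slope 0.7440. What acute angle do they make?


m1-m2 = -0.086
1+m1*m2 = 1.489552
tan(theta) = |-0.086/1.489552| = 0.057735
theta = arctan(|-0.086/1.489552|) = 3.3043 degrees (acute angle)

3.3043 degrees


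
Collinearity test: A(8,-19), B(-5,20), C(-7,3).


8*(20-3) - 5*(3+ 19) - 7*(-19-20)
= 136 - 110 + 273 = 299

No, not collinear (determinant = 299)


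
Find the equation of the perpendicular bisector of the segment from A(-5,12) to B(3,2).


Midpoint = (-1, 7)
Slope of AB = dy/dx = -10/8 = -1.2500
Perp slope = -dx/dy = 8/10 = 0.8000
b = My - (perp slope)*Mx = 7 + (8*(-1))/(-10) = 7 + 0.8000 = 7.8000

y = 0.8000x + 7.8000


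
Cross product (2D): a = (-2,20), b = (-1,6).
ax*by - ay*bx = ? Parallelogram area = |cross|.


cross = -2*6 - 20*(-1) = -12 + 20 = 8
Parallelogram area = |8| = 8

cross = 8, parallelogram area = 8


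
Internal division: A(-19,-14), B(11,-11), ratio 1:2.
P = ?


Px = (1*11 + 2*(-19))/3 = -27/3 = -9.0000
Py = (1*(-11) + 2*(-14))/3 = -39/3 = -13.0000

P = (-9.0000, -13.0000)


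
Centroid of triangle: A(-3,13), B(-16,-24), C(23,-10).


Gx = (-3- 16+23)/3 = 4/3 = 1.3333
Gy = (13- 24- 10)/3 = -21/3 = -7.0000

G = (1.3333, -7.0000)


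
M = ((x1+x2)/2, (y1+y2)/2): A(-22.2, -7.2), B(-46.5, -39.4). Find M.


Mx = (-22.2 - 46.5)/2 = -68.7/2 = -34.3500
My = (-7.2 - 39.4)/2 = -46.6/2 = -23.3000

(-34.3500, -23.3000)


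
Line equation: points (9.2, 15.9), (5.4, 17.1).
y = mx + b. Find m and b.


m = (1.2)/(-3.8) = -0.3158
b = y1 - m*x1 = 15.9 - (1.2*9.2)/(-3.8) = 15.9 + 2.9053 = 18.8053

y = -0.3158x + 18.8053


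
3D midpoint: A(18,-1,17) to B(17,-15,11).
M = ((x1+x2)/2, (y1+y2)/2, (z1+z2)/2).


Mx = (18+17)/2 = 17.5000
My = (-1- 15)/2 = -8.0000
Mz = (17+11)/2 = 14.0000

M = (17.5000, -8.0000, 14.0000)


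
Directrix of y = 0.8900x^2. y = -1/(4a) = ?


a = 0.8900
1/(4a) = 0.2809
directrix: y = -0.2809 = -0.2809

y = -0.2809


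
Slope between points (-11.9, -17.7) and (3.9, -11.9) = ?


dy = -11.9 + 17.7 = 5.8
dx = 3.9 + 11.9 = 15.8
m = 5.8/15.8 = 0.3671

m = 0.3671


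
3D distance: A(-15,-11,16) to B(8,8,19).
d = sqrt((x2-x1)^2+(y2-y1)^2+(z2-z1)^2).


dx=23, dy=19, dz=3
d = sqrt(529+361+9) = sqrt(899) = 29.9833

29.9833


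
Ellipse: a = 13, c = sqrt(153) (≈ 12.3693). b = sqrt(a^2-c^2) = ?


b^2 = 13^2 - (sqrt(153))^2 = 169 - 153 = 16
b = sqrt(16) = 4

b = 4


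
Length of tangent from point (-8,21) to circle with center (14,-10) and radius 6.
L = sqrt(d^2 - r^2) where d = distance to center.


d = sqrt((-8-14)^2 + (21+ 10)^2) = sqrt(484+961) = 38.0132
L = sqrt(1445.0000 - 36) = sqrt(1409.0000) = 37.5366

37.5366


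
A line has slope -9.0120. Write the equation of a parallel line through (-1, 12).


Parallel lines have equal slopes.
m2 = -9.0120
b2 = 12 + 9.0120*(-1) = 2.9880

y = -9.0120x + 2.9880


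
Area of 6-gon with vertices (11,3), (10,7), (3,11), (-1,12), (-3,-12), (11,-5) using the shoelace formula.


sum(xi*y_{i+1}) = 11*7 + 10*11 + 3*12 - 1*(-12) - 3*(-5) + 11*3 = 283
sum(yi*x_{i+1}) = 3*10 + 7*3 + 11*(-1) + 12*(-3) - 12*11 - 5*11 = -183
Area = |283 + 183|/2 = 466/2 = 233.0000

233.0000 sq units


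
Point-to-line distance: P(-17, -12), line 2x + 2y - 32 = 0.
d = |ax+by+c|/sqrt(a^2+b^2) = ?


|2*(-17) + 2*(-12) - 32| = |-90| = 90
sqrt(4 + 4) = sqrt(8) = 2.8284
d = 90/sqrt(8) = 31.8198

31.8198


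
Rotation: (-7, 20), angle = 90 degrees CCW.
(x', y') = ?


cos(90) = 0, sin(90) = 1
x' = -7*0 - 20*1 = -20
y' = -7*1 + 20*0 = -7

(-20, -7)


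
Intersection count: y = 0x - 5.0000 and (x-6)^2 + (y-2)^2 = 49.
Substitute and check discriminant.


Substitute y = 0x - 5.0000: (x-6)^2 + (0x- 5.0000-2)^2 = 49
Expand to Ax^2 + Bx + C = 0, where b-k = -7
A = 1+m^2 = 1
B = 2(m(b-k) - h) = 2(0*(-7) - 6) = -12
C = h^2 + (b-k)^2 - r^2 = 36 + 49 - 49 = 36
disc = B^2-4AC = 144.0000 - 144.0000 = 0
disc = 0

1 intersection point (tangent)


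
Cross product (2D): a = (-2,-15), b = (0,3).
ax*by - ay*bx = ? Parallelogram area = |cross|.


cross = -2*3 + 15*0 = -6 - 0 = -6
Parallelogram area = |-6| = 6

cross = -6, parallelogram area = 6


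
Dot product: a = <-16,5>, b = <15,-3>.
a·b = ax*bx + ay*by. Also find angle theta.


a·b = -16*15 + 5*(-3) = -240 - 15 = -255
|a| = sqrt(256+25) = 16.7631
|b| = sqrt(225+9) = 15.2971
cos(theta) = -255/(sqrt(281)*sqrt(234)) = -255/sqrt(65754) = -0.994441
theta = arccos(-255/sqrt(65754)) = 173.9559 degrees

a·b = -255, theta = 173.9559 deg


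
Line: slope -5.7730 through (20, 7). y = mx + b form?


y - 7 = -5.7730(x - 20)
y = -5.7730x + 7 + 5.7730*20
y = -5.7730x + 122.4600

y = -5.7730x + 122.4600


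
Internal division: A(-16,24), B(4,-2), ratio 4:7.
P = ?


Px = (4*4 + 7*(-16))/11 = -96/11 = -8.7273
Py = (4*(-2) + 7*24)/11 = 160/11 = 14.5455

P = (-8.7273, 14.5455)


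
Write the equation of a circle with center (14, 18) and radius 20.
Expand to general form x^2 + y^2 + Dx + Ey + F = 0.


(x-14)^2 + (y-18)^2 = 20^2
D = -2h = -28, E = -2k = -36
F = h^2+k^2-r^2 = 196+324-400 = 120

x^2 + y^2 - 28x - 36y + 120 = 0


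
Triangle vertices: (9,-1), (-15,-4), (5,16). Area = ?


9*(-4-16) = -180
-15*(16+ 1) = -255
5*(-1+ 4) = 15
sum = -420
Area = |-420|/2 = 210.0000

210.0000 sq units


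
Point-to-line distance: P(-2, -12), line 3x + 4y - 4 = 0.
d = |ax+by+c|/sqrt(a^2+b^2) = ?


|3*(-2) + 4*(-12) - 4| = |-58| = 58
sqrt(9 + 16) = sqrt(25) = 5.0000
d = 58/sqrt(25) = 11.6000

11.6000


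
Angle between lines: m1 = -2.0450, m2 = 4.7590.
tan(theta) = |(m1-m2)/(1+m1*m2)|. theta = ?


m1-m2 = -6.804
1+m1*m2 = -8.732155
tan(theta) = |-6.804/(-8.732155)| = 0.779189
theta = arctan(|-6.804/(-8.732155)|) = 37.9253 degrees (acute angle)

37.9253 degrees


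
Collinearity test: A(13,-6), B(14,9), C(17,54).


13*(9-54) + 14*(54+ 6) + 17*(-6-9)
= -585 + 840 - 255 = 0

Yes, collinear (determinant = 0)
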